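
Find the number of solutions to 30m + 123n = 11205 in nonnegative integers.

gcd(123, 30) = 3  (123 = 4·30 + 3, 30 = 10·3).
Back-substituting, 30·(-4) + 123·(1) = 3.
Scale by 3735: one solution is (-14940, 3735). Reduce m mod 41: (25, 85).
General: m = 25 + 41t, n = 85 - 10t.
m ≥ 0 ⇒ t ≥ 0; n ≥ 0 ⇒ t ≤ 8. So t ∈ [0, 8]: 9 solutions.

9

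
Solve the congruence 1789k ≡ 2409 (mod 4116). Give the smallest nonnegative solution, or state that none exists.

1437

gcd(4116, 1789) = 1  (4116 = 2*1789 + 538, 1789 = 3*538 + 175, 538 = 3*175 + 13, 175 = 13*13 + 6, 13 = 2*6 + 1, 6 = 6*1).
1 divides 2409, so solutions exist.
Back-substituting, 1789*(-635) + 4116*(276) = 1.
So 1789*(-635) ≡ 1 (mod 4116); multiply by 2409: k ≡ -1529715 (mod 4116).
Smallest nonnegative: k = -1529715 mod 4116 = 1437.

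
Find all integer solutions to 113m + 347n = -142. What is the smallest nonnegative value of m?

gcd(347, 113):
  347 = 3·113 + 8
  113 = 14·8 + 1
  8 = 8·1
so gcd(347, 113) = 1.
1 divides -142, so solutions exist.
Back-substitute for Bézout coefficients:
  1 = 113 - 14·8
  ... = 113·(43) + 347·(-14)
Scale by -142/1 = -142: (m₀, n₀) = (-6106, 1988).
General solution: m = -6106 + 347t, n = 1988 - 113t for integer t.
m ≥ 0: smallest is -6106 mod 347 = 140 (at t = 18), with n = -46.

140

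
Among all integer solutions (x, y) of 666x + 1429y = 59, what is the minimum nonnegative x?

gcd(1429, 666) = 1.
1 divides 59, so solutions exist.
By Bézout, 666·(-221) + 1429·(103) = 1.
Scale by 59/1 = 59: (x₀, y₀) = (-13039, 6077).
General solution: x = -13039 + 1429t, y = 6077 - 666t for integer t.
x ≥ 0: smallest is -13039 mod 1429 = 1251 (at t = 10), with y = -583.

1251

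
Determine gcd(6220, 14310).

gcd(14310, 6220) = 10  (14310 = 2×6220 + 1870, 6220 = 3×1870 + 610, 1870 = 3×610 + 40, 610 = 15×40 + 10, 40 = 4×10).

10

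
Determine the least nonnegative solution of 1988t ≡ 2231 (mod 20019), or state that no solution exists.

gcd(20019, 1988) = 1.
1 divides 2231, so solutions exist.
By Bézout, 1988·(-6193) + 20019·(615) = 1.
So 1988·(-6193) ≡ 1 (mod 20019); multiply by 2231: t ≡ -13816583 (mod 20019).
Smallest nonnegative: t = -13816583 mod 20019 = 16546.

16546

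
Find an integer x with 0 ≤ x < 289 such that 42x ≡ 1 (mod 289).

gcd(289, 42):
  289 = 6×42 + 37
  42 = 1×37 + 5
  37 = 7×5 + 2
  5 = 2×2 + 1
  2 = 2×1
so gcd(289, 42) = 1.
Back-substitute for Bézout coefficients:
  1 = 5 - 2×2
  ... = 42×(117) + 289×(-17)
So 42×117 ≡ 1 (mod 289), and 117 mod 289 = 117.

117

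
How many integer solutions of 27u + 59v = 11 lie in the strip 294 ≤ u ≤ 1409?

gcd(59, 27) = 1.
By Bézout, 27*(-24) + 59*(11) = 1.
Particular solution: (31, -14).
General solution: u = 31 + 59t, v = -14 - 27t for integer t.
294 ≤ 31 + 59t ≤ 1409 gives t ∈ [5, 23], which is 19 values.

19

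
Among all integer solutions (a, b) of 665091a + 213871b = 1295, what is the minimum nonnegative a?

gcd(665091, 213871) = 7.
7 divides 1295, so solutions exist.
By Bézout, 665091*(2997) + 213871*(-9320) = 7.
Scale by 1295/7 = 185: (a₀, b₀) = (554445, -1724200).
General solution: a = 554445 + 30553t, b = -1724200 - 95013t for integer t.
a ≥ 0: smallest is 554445 mod 30553 = 4491 (at t = -18), with b = -13966.

4491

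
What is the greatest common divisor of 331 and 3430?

gcd(3430, 331):
  3430 = 10×331 + 120
  331 = 2×120 + 91
  120 = 1×91 + 29
  91 = 3×29 + 4
  29 = 7×4 + 1
  4 = 4×1
so gcd(3430, 331) = 1.

1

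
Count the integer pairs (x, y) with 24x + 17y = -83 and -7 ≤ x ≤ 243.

gcd(24, 17) = 1.
By Bézout, 24*(5) + 17*(-7) = 1.
Particular solution: (10, -19).
General solution: x = 10 + 17t, y = -19 - 24t for integer t.
-7 ≤ 10 + 17t ≤ 243 gives t ∈ [-1, 13], which is 15 values.

15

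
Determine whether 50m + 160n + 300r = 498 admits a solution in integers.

no

gcd(160, 50):
  160 = 3·50 + 10
  50 = 5·10
so gcd(160, 50) = 10.
gcd(10, 300) = 10.
10 does not divide 498 (remainder 8), so no integer solutions.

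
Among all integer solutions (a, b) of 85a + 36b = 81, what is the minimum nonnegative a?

gcd(85, 36):
  85 = 2*36 + 13
  36 = 2*13 + 10
  13 = 1*10 + 3
  10 = 3*3 + 1
  3 = 3*1
so gcd(85, 36) = 1.
1 divides 81, so solutions exist.
Back-substitute for Bézout coefficients:
  1 = 10 - 3*3
  ... = 85*(-11) + 36*(26)
Scale by 81/1 = 81: (a₀, b₀) = (-891, 2106).
General solution: a = -891 + 36t, b = 2106 - 85t for integer t.
a ≥ 0: smallest is -891 mod 36 = 9 (at t = 25), with b = -19.

9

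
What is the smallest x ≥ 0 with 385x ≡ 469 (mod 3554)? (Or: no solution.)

gcd(3554, 385):
  3554 = 9*385 + 89
  385 = 4*89 + 29
  89 = 3*29 + 2
  29 = 14*2 + 1
  2 = 2*1
so gcd(3554, 385) = 1.
1 divides 469, so solutions exist.
Back-substitute for Bézout coefficients:
  1 = 29 - 14*2
  ... = 385*(1717) + 3554*(-186)
So 385*(1717) ≡ 1 (mod 3554); multiply by 469: x ≡ 805273 (mod 3554).
Smallest nonnegative: x = 805273 mod 3554 = 2069.

2069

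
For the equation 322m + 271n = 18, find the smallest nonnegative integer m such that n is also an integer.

gcd(322, 271):
  322 = 1·271 + 51
  271 = 5·51 + 16
  51 = 3·16 + 3
  16 = 5·3 + 1
  3 = 3·1
so gcd(322, 271) = 1.
1 divides 18, so solutions exist.
Back-substitute for Bézout coefficients:
  1 = 16 - 5·3
  ... = 322·(-85) + 271·(101)
Scale by 18/1 = 18: (m₀, n₀) = (-1530, 1818).
General solution: m = -1530 + 271t, n = 1818 - 322t for integer t.
m ≥ 0: smallest is -1530 mod 271 = 96 (at t = 6), with n = -114.

96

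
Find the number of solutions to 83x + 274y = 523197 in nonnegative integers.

23

gcd(274, 83) = 1.
By Bézout, 83·(-33) + 274·(10) = 1.
One solution: (61, 1891).
General: x = 61 + 274t, y = 1891 - 83t.
x ≥ 0 ⇒ t ≥ 0; y ≥ 0 ⇒ t ≤ 22. So t ∈ [0, 22]: 23 solutions.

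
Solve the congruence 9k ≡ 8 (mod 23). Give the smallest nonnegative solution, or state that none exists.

gcd(23, 9):
  23 = 2×9 + 5
  9 = 1×5 + 4
  5 = 1×4 + 1
  4 = 4×1
so gcd(23, 9) = 1.
1 divides 8, so solutions exist.
Back-substitute for Bézout coefficients:
  1 = 5 - 1×4
  ... = 9×(-5) + 23×(2)
So 9×(-5) ≡ 1 (mod 23); multiply by 8: k ≡ -40 (mod 23).
Smallest nonnegative: k = -40 mod 23 = 6.

6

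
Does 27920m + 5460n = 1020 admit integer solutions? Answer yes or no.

gcd(27920, 5460):
  27920 = 5*5460 + 620
  5460 = 8*620 + 500
  620 = 1*500 + 120
  500 = 4*120 + 20
  120 = 6*20
so gcd(27920, 5460) = 20.
20 divides 1020, so integer solutions exist.

yes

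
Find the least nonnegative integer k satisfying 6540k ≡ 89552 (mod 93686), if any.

38806

gcd(93686, 6540) = 2.
2 divides 89552, so solutions exist.
By Bézout, 6540×(4627) + 93686×(-323) = 2.
So 6540×(4627) ≡ 2 (mod 93686); multiply by 44776: k ≡ 207178552 (mod 46843).
Smallest nonnegative: k = 207178552 mod 46843 = 38806.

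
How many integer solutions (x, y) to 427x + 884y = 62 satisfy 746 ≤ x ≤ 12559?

gcd(884, 427) = 1  (884 = 2×427 + 30, 427 = 14×30 + 7, 30 = 4×7 + 2, 7 = 3×2 + 1, 2 = 2×1).
Back-substituting, 427×(383) + 884×(-185) = 1.
Scale by 62: particular solution (23746, -11470); reduce x mod 884: (762, -368).
General solution: x = 762 + 884t, y = -368 - 427t for integer t.
746 ≤ 762 + 884t ≤ 12559 gives t ∈ [0, 13], which is 14 values.

14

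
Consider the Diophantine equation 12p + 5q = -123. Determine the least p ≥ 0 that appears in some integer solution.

gcd(12, 5) = 1.
1 divides -123, so solutions exist.
By Bézout, 12*(-2) + 5*(5) = 1.
Scale by -123/1 = -123: (p₀, q₀) = (246, -615).
General solution: p = 246 + 5t, q = -615 - 12t for integer t.
p ≥ 0: smallest is 246 mod 5 = 1 (at t = -49), with q = -27.

1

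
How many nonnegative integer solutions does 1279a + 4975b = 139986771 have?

gcd(4975, 1279):
  4975 = 3·1279 + 1138
  1279 = 1·1138 + 141
  1138 = 8·141 + 10
  141 = 14·10 + 1
  10 = 10·1
so gcd(4975, 1279) = 1.
Back-substitute for Bézout coefficients:
  1 = 141 - 14·10
  ... = 1279·(494) + 4975·(-127)
Scale by 139986771: one solution is (69153464874, -17778319917). Reduce a mod 4975: (4699, 26930).
General: a = 4699 + 4975t, b = 26930 - 1279t.
a ≥ 0 ⇒ t ≥ 0; b ≥ 0 ⇒ t ≤ 21. So t ∈ [0, 21]: 22 solutions.

22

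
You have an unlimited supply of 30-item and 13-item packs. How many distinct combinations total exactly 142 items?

1

Need nonnegative integers with 30j + 13k = 142.
gcd(30, 13) = 1, and 30·(-3) + 13·(7) = 1.
So (j₀, k₀) = (-426, 994); general j = -426 + 13t, k = 994 - 30t.
j ≥ 0 ⇒ t ≥ 33; k ≥ 0 ⇒ t ≤ 33. That's 1 value of t.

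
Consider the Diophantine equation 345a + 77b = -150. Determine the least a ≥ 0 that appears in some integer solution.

23

gcd(345, 77):
  345 = 4×77 + 37
  77 = 2×37 + 3
  37 = 12×3 + 1
  3 = 3×1
so gcd(345, 77) = 1.
1 divides -150, so solutions exist.
Back-substitute for Bézout coefficients:
  1 = 37 - 12×3
  ... = 345×(25) + 77×(-112)
Scale by -150/1 = -150: (a₀, b₀) = (-3750, 16800).
General solution: a = -3750 + 77t, b = 16800 - 345t for integer t.
a ≥ 0: smallest is -3750 mod 77 = 23 (at t = 49), with b = -105.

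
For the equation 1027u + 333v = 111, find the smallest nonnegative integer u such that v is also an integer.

111

gcd(1027, 333) = 1.
1 divides 111, so solutions exist.
By Bézout, 1027×(-107) + 333×(330) = 1.
Scale by 111/1 = 111: (u₀, v₀) = (-11877, 36630).
General solution: u = -11877 + 333t, v = 36630 - 1027t for integer t.
u ≥ 0: smallest is -11877 mod 333 = 111 (at t = 36), with v = -342.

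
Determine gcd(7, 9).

gcd(9, 7):
  9 = 1×7 + 2
  7 = 3×2 + 1
  2 = 2×1
so gcd(9, 7) = 1.

1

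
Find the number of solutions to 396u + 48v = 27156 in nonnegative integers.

gcd(396, 48):
  396 = 8×48 + 12
  48 = 4×12
so gcd(396, 48) = 12.
Back-substitute for Bézout coefficients:
  12 = 396 - 8×48
  ... = 396×(1) + 48×(-8)
Scale by 2263: one solution is (2263, -18104). Reduce u mod 4: (3, 541).
General: u = 3 + 4t, v = 541 - 33t.
u ≥ 0 ⇒ t ≥ 0; v ≥ 0 ⇒ t ≤ 16. So t ∈ [0, 16]: 17 solutions.

17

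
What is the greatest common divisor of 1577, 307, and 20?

gcd(1577, 307) = 1.
gcd(1, 20) = 1.

1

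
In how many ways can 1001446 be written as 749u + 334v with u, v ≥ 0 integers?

4

gcd(749, 334) = 1  (749 = 2×334 + 81, 334 = 4×81 + 10, 81 = 8×10 + 1, 10 = 10×1).
Back-substituting, 749×(33) + 334×(-74) = 1.
Scale by 1001446: one solution is (33047718, -74107004). Reduce u mod 334: (88, 2801).
General: u = 88 + 334t, v = 2801 - 749t.
u ≥ 0 ⇒ t ≥ 0; v ≥ 0 ⇒ t ≤ 3. So t ∈ [0, 3]: 4 solutions.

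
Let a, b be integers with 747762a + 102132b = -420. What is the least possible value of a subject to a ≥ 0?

gcd(747762, 102132) = 6.
6 divides -420, so solutions exist.
By Bézout, 747762*(3331) + 102132*(-24388) = 6.
Scale by -420/6 = -70: (a₀, b₀) = (-233170, 1707160).
General solution: a = -233170 + 17022t, b = 1707160 - 124627t for integer t.
a ≥ 0: smallest is -233170 mod 17022 = 5138 (at t = 14), with b = -37618.

5138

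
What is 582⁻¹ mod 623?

547

gcd(623, 582) = 1.
By Bézout, 582×(-76) + 623×(71) = 1.
So 582×-76 ≡ 1 (mod 623), and -76 mod 623 = 547.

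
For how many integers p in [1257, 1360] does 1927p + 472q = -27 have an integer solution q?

0

gcd(1927, 472) = 1.
By Bézout, 1927·(-121) + 472·(494) = 1.
Particular solution: (435, -1776).
General solution: p = 435 + 472t, q = -1776 - 1927t for integer t.
1257 ≤ 435 + 472t ≤ 1360 gives t ∈ [2, 1], which is 0 values.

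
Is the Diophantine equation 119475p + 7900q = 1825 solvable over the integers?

gcd(119475, 7900) = 25  (119475 = 15·7900 + 975, 7900 = 8·975 + 100, 975 = 9·100 + 75, 100 = 1·75 + 25, 75 = 3·25).
25 divides 1825, so integer solutions exist.

yes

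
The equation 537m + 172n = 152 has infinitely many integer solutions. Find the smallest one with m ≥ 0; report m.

40

gcd(537, 172) = 1  (537 = 3·172 + 21, 172 = 8·21 + 4, 21 = 5·4 + 1, 4 = 4·1).
1 divides 152, so solutions exist.
Back-substituting, 537·(41) + 172·(-128) = 1.
Scale by 152/1 = 152: (m₀, n₀) = (6232, -19456).
General solution: m = 6232 + 172t, n = -19456 - 537t for integer t.
m ≥ 0: smallest is 6232 mod 172 = 40 (at t = -36), with n = -124.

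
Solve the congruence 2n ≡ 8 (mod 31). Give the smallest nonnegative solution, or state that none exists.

4

gcd(31, 2) = 1.
1 divides 8, so solutions exist.
By Bézout, 2*(-15) + 31*(1) = 1.
So 2*(-15) ≡ 1 (mod 31); multiply by 8: n ≡ -120 (mod 31).
Smallest nonnegative: n = -120 mod 31 = 4.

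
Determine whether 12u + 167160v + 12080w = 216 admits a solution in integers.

yes

gcd(167160, 12) = 12  (167160 = 13930·12).
gcd(12, 12080) = 4.
4 divides 216, so integer solutions exist.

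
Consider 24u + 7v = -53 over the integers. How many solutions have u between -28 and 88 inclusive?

17

gcd(24, 7) = 1  (24 = 3×7 + 3, 7 = 2×3 + 1, 3 = 3×1).
Back-substituting, 24×(-2) + 7×(7) = 1.
Scale by -53: particular solution (106, -371); reduce u mod 7: (1, -11).
General solution: u = 1 + 7t, v = -11 - 24t for integer t.
-28 ≤ 1 + 7t ≤ 88 gives t ∈ [-4, 12], which is 17 values.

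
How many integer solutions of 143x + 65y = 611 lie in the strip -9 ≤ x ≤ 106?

23

gcd(143, 65) = 13.
By Bézout, 143*(1) + 65*(-2) = 13.
Particular solution: (2, 5).
General solution: x = 2 + 5t, y = 5 - 11t for integer t.
-9 ≤ 2 + 5t ≤ 106 gives t ∈ [-2, 20], which is 23 values.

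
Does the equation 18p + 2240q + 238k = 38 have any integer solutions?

yes

gcd(2240, 18):
  2240 = 124×18 + 8
  18 = 2×8 + 2
  8 = 4×2
so gcd(2240, 18) = 2.
gcd(2, 238) = 2.
2 divides 38, so integer solutions exist.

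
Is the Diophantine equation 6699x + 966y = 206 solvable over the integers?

gcd(6699, 966) = 21  (6699 = 6*966 + 903, 966 = 1*903 + 63, 903 = 14*63 + 21, 63 = 3*21).
21 does not divide 206 (remainder 17), so no integer solutions.

no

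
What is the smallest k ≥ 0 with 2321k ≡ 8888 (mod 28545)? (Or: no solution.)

gcd(28545, 2321) = 11  (28545 = 12·2321 + 693, 2321 = 3·693 + 242, 693 = 2·242 + 209, 242 = 1·209 + 33, 209 = 6·33 + 11, 33 = 3·11).
11 divides 8888, so solutions exist.
Back-substituting, 2321·(-824) + 28545·(67) = 11.
So 2321·(-824) ≡ 11 (mod 28545); multiply by 808: k ≡ -665792 (mod 2595).
Smallest nonnegative: k = -665792 mod 2595 = 1123.

1123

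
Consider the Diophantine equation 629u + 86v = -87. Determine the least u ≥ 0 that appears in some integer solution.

35

gcd(629, 86) = 1.
1 divides -87, so solutions exist.
By Bézout, 629·(-35) + 86·(256) = 1.
Scale by -87/1 = -87: (u₀, v₀) = (3045, -22272).
General solution: u = 3045 + 86t, v = -22272 - 629t for integer t.
u ≥ 0: smallest is 3045 mod 86 = 35 (at t = -35), with v = -257.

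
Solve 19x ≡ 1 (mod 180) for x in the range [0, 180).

19

gcd(180, 19) = 1  (180 = 9×19 + 9, 19 = 2×9 + 1, 9 = 9×1).
Back-substituting, 19×(19) + 180×(-2) = 1.
So 19×19 ≡ 1 (mod 180), and 19 mod 180 = 19.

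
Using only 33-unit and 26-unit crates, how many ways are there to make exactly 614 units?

Need nonnegative integers with 33j + 26k = 614.
gcd(33, 26) = 1, and 33·(-11) + 26·(14) = 1.
So (j₀, k₀) = (-6754, 8596); general j = -6754 + 26t, k = 8596 - 33t.
j ≥ 0 ⇒ t ≥ 260; k ≥ 0 ⇒ t ≤ 260. That's 1 value of t.

1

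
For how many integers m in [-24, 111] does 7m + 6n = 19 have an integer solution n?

23

gcd(7, 6) = 1.
By Bézout, 7×(1) + 6×(-1) = 1.
Particular solution: (1, 2).
General solution: m = 1 + 6t, n = 2 - 7t for integer t.
-24 ≤ 1 + 6t ≤ 111 gives t ∈ [-4, 18], which is 23 values.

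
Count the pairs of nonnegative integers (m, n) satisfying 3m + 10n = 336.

gcd(10, 3):
  10 = 3*3 + 1
  3 = 3*1
so gcd(10, 3) = 1.
Back-substitute for Bézout coefficients:
  1 = 10 - 3*3
  ... = 3*(-3) + 10*(1)
Scale by 336: one solution is (-1008, 336). Reduce m mod 10: (2, 33).
General: m = 2 + 10t, n = 33 - 3t.
m ≥ 0 ⇒ t ≥ 0; n ≥ 0 ⇒ t ≤ 11. So t ∈ [0, 11]: 12 solutions.

12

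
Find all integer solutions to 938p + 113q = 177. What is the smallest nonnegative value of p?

75

gcd(938, 113):
  938 = 8·113 + 34
  113 = 3·34 + 11
  34 = 3·11 + 1
  11 = 11·1
so gcd(938, 113) = 1.
1 divides 177, so solutions exist.
Back-substitute for Bézout coefficients:
  1 = 34 - 3·11
  ... = 938·(10) + 113·(-83)
Scale by 177/1 = 177: (p₀, q₀) = (1770, -14691).
General solution: p = 1770 + 113t, q = -14691 - 938t for integer t.
p ≥ 0: smallest is 1770 mod 113 = 75 (at t = -15), with q = -621.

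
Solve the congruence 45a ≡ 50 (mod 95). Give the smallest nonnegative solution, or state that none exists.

gcd(95, 45) = 5.
5 divides 50, so solutions exist.
By Bézout, 45*(-2) + 95*(1) = 5.
So 45*(-2) ≡ 5 (mod 95); multiply by 10: a ≡ -20 (mod 19).
Smallest nonnegative: a = -20 mod 19 = 18.

18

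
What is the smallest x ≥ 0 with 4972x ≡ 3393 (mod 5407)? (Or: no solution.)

2155

gcd(5407, 4972) = 1  (5407 = 1*4972 + 435, 4972 = 11*435 + 187, 435 = 2*187 + 61, 187 = 3*61 + 4, 61 = 15*4 + 1, 4 = 4*1).
1 divides 3393, so solutions exist.
Back-substituting, 4972*(-1330) + 5407*(1223) = 1.
So 4972*(-1330) ≡ 1 (mod 5407); multiply by 3393: x ≡ -4512690 (mod 5407).
Smallest nonnegative: x = -4512690 mod 5407 = 2155.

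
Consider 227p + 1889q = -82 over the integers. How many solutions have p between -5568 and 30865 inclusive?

20

gcd(1889, 227):
  1889 = 8·227 + 73
  227 = 3·73 + 8
  73 = 9·8 + 1
  8 = 8·1
so gcd(1889, 227) = 1.
Back-substitute for Bézout coefficients:
  1 = 73 - 9·8
  ... = 227·(-233) + 1889·(28)
Scale by -82: particular solution (19106, -2296); reduce p mod 1889: (216, -26).
General solution: p = 216 + 1889t, q = -26 - 227t for integer t.
-5568 ≤ 216 + 1889t ≤ 30865 gives t ∈ [-3, 16], which is 20 values.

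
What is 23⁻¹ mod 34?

gcd(34, 23) = 1  (34 = 1×23 + 11, 23 = 2×11 + 1, 11 = 11×1).
Back-substituting, 23×(3) + 34×(-2) = 1.
So 23×3 ≡ 1 (mod 34), and 3 mod 34 = 3.

3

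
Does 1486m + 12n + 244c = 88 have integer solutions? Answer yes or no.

yes

gcd(1486, 12):
  1486 = 123×12 + 10
  12 = 1×10 + 2
  10 = 5×2
so gcd(1486, 12) = 2.
gcd(2, 244) = 2.
2 divides 88, so integer solutions exist.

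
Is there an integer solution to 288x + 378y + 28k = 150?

gcd(378, 288) = 18.
gcd(18, 28) = 2.
2 divides 150, so integer solutions exist.

yes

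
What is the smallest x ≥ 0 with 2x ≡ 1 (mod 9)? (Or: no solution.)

gcd(9, 2) = 1.
1 divides 1, so solutions exist.
By Bézout, 2·(-4) + 9·(1) = 1.
So 2·(-4) ≡ 1 (mod 9); multiply by 1: x ≡ -4 (mod 9).
Smallest nonnegative: x = -4 mod 9 = 5.

5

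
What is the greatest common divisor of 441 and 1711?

1

gcd(1711, 441):
  1711 = 3*441 + 388
  441 = 1*388 + 53
  388 = 7*53 + 17
  53 = 3*17 + 2
  17 = 8*2 + 1
  2 = 2*1
so gcd(1711, 441) = 1.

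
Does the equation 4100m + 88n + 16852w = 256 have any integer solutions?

yes

gcd(4100, 88) = 4.
gcd(4, 16852) = 4.
4 divides 256, so integer solutions exist.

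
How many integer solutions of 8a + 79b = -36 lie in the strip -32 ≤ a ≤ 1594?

20

gcd(79, 8) = 1.
By Bézout, 8·(10) + 79·(-1) = 1.
Particular solution: (35, -4).
General solution: a = 35 + 79t, b = -4 - 8t for integer t.
-32 ≤ 35 + 79t ≤ 1594 gives t ∈ [0, 19], which is 20 values.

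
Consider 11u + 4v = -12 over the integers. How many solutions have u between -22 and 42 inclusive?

16

gcd(11, 4):
  11 = 2·4 + 3
  4 = 1·3 + 1
  3 = 3·1
so gcd(11, 4) = 1.
Back-substitute for Bézout coefficients:
  1 = 4 - 1·3
  ... = 11·(-1) + 4·(3)
Scale by -12: particular solution (12, -36); reduce u mod 4: (0, -3).
General solution: u = 0 + 4t, v = -3 - 11t for integer t.
-22 ≤ 0 + 4t ≤ 42 gives t ∈ [-5, 10], which is 16 values.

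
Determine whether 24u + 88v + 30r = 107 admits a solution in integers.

gcd(88, 24) = 8.
gcd(8, 30) = 2.
2 does not divide 107 (remainder 1), so no integer solutions.

no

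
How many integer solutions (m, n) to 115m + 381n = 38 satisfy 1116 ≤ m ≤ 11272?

26

gcd(381, 115) = 1  (381 = 3*115 + 36, 115 = 3*36 + 7, 36 = 5*7 + 1, 7 = 7*1).
Back-substituting, 115*(-53) + 381*(16) = 1.
Scale by 38: particular solution (-2014, 608); reduce m mod 381: (272, -82).
General solution: m = 272 + 381t, n = -82 - 115t for integer t.
1116 ≤ 272 + 381t ≤ 11272 gives t ∈ [3, 28], which is 26 values.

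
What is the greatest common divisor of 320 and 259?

gcd(320, 259):
  320 = 1×259 + 61
  259 = 4×61 + 15
  61 = 4×15 + 1
  15 = 15×1
so gcd(320, 259) = 1.

1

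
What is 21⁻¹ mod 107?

gcd(107, 21) = 1.
By Bézout, 21*(51) + 107*(-10) = 1.
So 21*51 ≡ 1 (mod 107), and 51 mod 107 = 51.

51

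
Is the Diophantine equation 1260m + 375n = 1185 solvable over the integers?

gcd(1260, 375) = 15.
15 divides 1185, so integer solutions exist.

yes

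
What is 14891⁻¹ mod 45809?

gcd(45809, 14891) = 1.
By Bézout, 14891·(-6331) + 45809·(2058) = 1.
So 14891·-6331 ≡ 1 (mod 45809), and -6331 mod 45809 = 39478.

39478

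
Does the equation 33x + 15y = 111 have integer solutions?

yes

gcd(33, 15) = 3  (33 = 2×15 + 3, 15 = 5×3).
3 divides 111, so integer solutions exist.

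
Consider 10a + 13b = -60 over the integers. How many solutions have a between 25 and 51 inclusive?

gcd(13, 10):
  13 = 1*10 + 3
  10 = 3*3 + 1
  3 = 3*1
so gcd(13, 10) = 1.
Back-substitute for Bézout coefficients:
  1 = 10 - 3*3
  ... = 10*(4) + 13*(-3)
Scale by -60: particular solution (-240, 180); reduce a mod 13: (7, -10).
General solution: a = 7 + 13t, b = -10 - 10t for integer t.
25 ≤ 7 + 13t ≤ 51 gives t ∈ [2, 3], which is 2 values.

2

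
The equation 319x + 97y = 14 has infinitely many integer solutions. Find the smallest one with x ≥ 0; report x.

gcd(319, 97):
  319 = 3*97 + 28
  97 = 3*28 + 13
  28 = 2*13 + 2
  13 = 6*2 + 1
  2 = 2*1
so gcd(319, 97) = 1.
1 divides 14, so solutions exist.
Back-substitute for Bézout coefficients:
  1 = 13 - 6*2
  ... = 319*(-45) + 97*(148)
Scale by 14/1 = 14: (x₀, y₀) = (-630, 2072).
General solution: x = -630 + 97t, y = 2072 - 319t for integer t.
x ≥ 0: smallest is -630 mod 97 = 49 (at t = 7), with y = -161.

49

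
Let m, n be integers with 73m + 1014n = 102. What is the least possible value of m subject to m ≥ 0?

gcd(1014, 73) = 1  (1014 = 13×73 + 65, 73 = 1×65 + 8, 65 = 8×8 + 1, 8 = 8×1).
1 divides 102, so solutions exist.
Back-substituting, 73×(-125) + 1014×(9) = 1.
Scale by 102/1 = 102: (m₀, n₀) = (-12750, 918).
General solution: m = -12750 + 1014t, n = 918 - 73t for integer t.
m ≥ 0: smallest is -12750 mod 1014 = 432 (at t = 13), with n = -31.

432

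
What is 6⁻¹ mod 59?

gcd(59, 6):
  59 = 9*6 + 5
  6 = 1*5 + 1
  5 = 5*1
so gcd(59, 6) = 1.
Back-substitute for Bézout coefficients:
  1 = 6 - 1*5
  ... = 6*(10) + 59*(-1)
So 6*10 ≡ 1 (mod 59), and 10 mod 59 = 10.

10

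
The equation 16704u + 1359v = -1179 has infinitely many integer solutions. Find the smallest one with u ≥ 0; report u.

gcd(16704, 1359):
  16704 = 12×1359 + 396
  1359 = 3×396 + 171
  396 = 2×171 + 54
  171 = 3×54 + 9
  54 = 6×9
so gcd(16704, 1359) = 9.
9 divides -1179, so solutions exist.
Back-substitute for Bézout coefficients:
  9 = 171 - 3×54
  ... = 16704×(-24) + 1359×(295)
Scale by -1179/9 = -131: (u₀, v₀) = (3144, -38645).
General solution: u = 3144 + 151t, v = -38645 - 1856t for integer t.
u ≥ 0: smallest is 3144 mod 151 = 124 (at t = -20), with v = -1525.

124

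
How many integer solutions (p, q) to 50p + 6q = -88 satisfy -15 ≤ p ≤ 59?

25

gcd(50, 6) = 2.
By Bézout, 50·(1) + 6·(-8) = 2.
Particular solution: (1, -23).
General solution: p = 1 + 3t, q = -23 - 25t for integer t.
-15 ≤ 1 + 3t ≤ 59 gives t ∈ [-5, 19], which is 25 values.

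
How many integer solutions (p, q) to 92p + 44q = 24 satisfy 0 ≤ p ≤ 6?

gcd(92, 44) = 4  (92 = 2×44 + 4, 44 = 11×4).
Back-substituting, 92×(1) + 44×(-2) = 4.
Scale by 6: particular solution (6, -12); reduce p mod 11: (6, -12).
General solution: p = 6 + 11t, q = -12 - 23t for integer t.
0 ≤ 6 + 11t ≤ 6 gives t ∈ [0, 0], which is 1 value.

1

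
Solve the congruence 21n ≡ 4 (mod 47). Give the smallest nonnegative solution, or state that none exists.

gcd(47, 21) = 1.
1 divides 4, so solutions exist.
By Bézout, 21·(9) + 47·(-4) = 1.
So 21·(9) ≡ 1 (mod 47); multiply by 4: n ≡ 36 (mod 47).
Smallest nonnegative: n = 36 mod 47 = 36.

36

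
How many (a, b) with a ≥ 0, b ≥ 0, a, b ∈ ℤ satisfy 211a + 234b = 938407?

19

gcd(234, 211) = 1.
By Bézout, 211·(61) + 234·(-55) = 1.
One solution: (109, 3912).
General: a = 109 + 234t, b = 3912 - 211t.
a ≥ 0 ⇒ t ≥ 0; b ≥ 0 ⇒ t ≤ 18. So t ∈ [0, 18]: 19 solutions.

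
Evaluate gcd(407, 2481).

1

gcd(2481, 407) = 1  (2481 = 6·407 + 39, 407 = 10·39 + 17, 39 = 2·17 + 5, 17 = 3·5 + 2, 5 = 2·2 + 1, 2 = 2·1).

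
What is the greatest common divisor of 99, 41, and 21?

1

gcd(99, 41):
  99 = 2×41 + 17
  41 = 2×17 + 7
  17 = 2×7 + 3
  7 = 2×3 + 1
  3 = 3×1
so gcd(99, 41) = 1.
gcd(1, 21) = 1.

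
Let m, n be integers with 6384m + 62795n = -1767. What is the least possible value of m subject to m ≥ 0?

gcd(62795, 6384) = 19.
19 divides -1767, so solutions exist.
By Bézout, 6384*(541) + 62795*(-55) = 19.
Scale by -1767/19 = -93: (m₀, n₀) = (-50313, 5115).
General solution: m = -50313 + 3305t, n = 5115 - 336t for integer t.
m ≥ 0: smallest is -50313 mod 3305 = 2567 (at t = 16), with n = -261.

2567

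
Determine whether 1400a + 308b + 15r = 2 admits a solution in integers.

gcd(1400, 308) = 28  (1400 = 4·308 + 168, 308 = 1·168 + 140, 168 = 1·140 + 28, 140 = 5·28).
gcd(28, 15) = 1.
1 divides 2, so integer solutions exist.

yes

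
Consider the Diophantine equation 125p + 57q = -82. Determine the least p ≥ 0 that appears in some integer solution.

34

gcd(125, 57):
  125 = 2×57 + 11
  57 = 5×11 + 2
  11 = 5×2 + 1
  2 = 2×1
so gcd(125, 57) = 1.
1 divides -82, so solutions exist.
Back-substitute for Bézout coefficients:
  1 = 11 - 5×2
  ... = 125×(26) + 57×(-57)
Scale by -82/1 = -82: (p₀, q₀) = (-2132, 4674).
General solution: p = -2132 + 57t, q = 4674 - 125t for integer t.
p ≥ 0: smallest is -2132 mod 57 = 34 (at t = 38), with q = -76.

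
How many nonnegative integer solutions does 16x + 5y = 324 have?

gcd(16, 5) = 1  (16 = 3×5 + 1, 5 = 5×1).
Back-substituting, 16×(1) + 5×(-3) = 1.
Scale by 324: one solution is (324, -972). Reduce x mod 5: (4, 52).
General: x = 4 + 5t, y = 52 - 16t.
x ≥ 0 ⇒ t ≥ 0; y ≥ 0 ⇒ t ≤ 3. So t ∈ [0, 3]: 4 solutions.

4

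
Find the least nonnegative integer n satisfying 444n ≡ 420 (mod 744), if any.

11

gcd(744, 444) = 12.
12 divides 420, so solutions exist.
By Bézout, 444×(-5) + 744×(3) = 12.
So 444×(-5) ≡ 12 (mod 744); multiply by 35: n ≡ -175 (mod 62).
Smallest nonnegative: n = -175 mod 62 = 11.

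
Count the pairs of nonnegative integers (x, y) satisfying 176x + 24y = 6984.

14

gcd(176, 24) = 8  (176 = 7·24 + 8, 24 = 3·8).
Back-substituting, 176·(1) + 24·(-7) = 8.
Scale by 873: one solution is (873, -6111). Reduce x mod 3: (0, 291).
General: x = 0 + 3t, y = 291 - 22t.
x ≥ 0 ⇒ t ≥ 0; y ≥ 0 ⇒ t ≤ 13. So t ∈ [0, 13]: 14 solutions.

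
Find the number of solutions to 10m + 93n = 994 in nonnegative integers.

gcd(93, 10) = 1.
By Bézout, 10×(28) + 93×(-3) = 1.
One solution: (25, 8).
General: m = 25 + 93t, n = 8 - 10t.
m ≥ 0 ⇒ t ≥ 0; n ≥ 0 ⇒ t ≤ 0. So t ∈ [0, 0]: 1 solution.

1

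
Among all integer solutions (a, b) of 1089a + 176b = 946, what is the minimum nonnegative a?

gcd(1089, 176) = 11  (1089 = 6·176 + 33, 176 = 5·33 + 11, 33 = 3·11).
11 divides 946, so solutions exist.
Back-substituting, 1089·(-5) + 176·(31) = 11.
Scale by 946/11 = 86: (a₀, b₀) = (-430, 2666).
General solution: a = -430 + 16t, b = 2666 - 99t for integer t.
a ≥ 0: smallest is -430 mod 16 = 2 (at t = 27), with b = -7.

2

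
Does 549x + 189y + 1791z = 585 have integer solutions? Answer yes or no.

gcd(549, 189) = 9  (549 = 2*189 + 171, 189 = 1*171 + 18, 171 = 9*18 + 9, 18 = 2*9).
gcd(9, 1791) = 9.
9 divides 585, so integer solutions exist.

yes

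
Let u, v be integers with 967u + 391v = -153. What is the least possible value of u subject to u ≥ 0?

238

gcd(967, 391) = 1  (967 = 2·391 + 185, 391 = 2·185 + 21, 185 = 8·21 + 17, 21 = 1·17 + 4, 17 = 4·4 + 1, 4 = 4·1).
1 divides -153, so solutions exist.
Back-substituting, 967·(93) + 391·(-230) = 1.
Scale by -153/1 = -153: (u₀, v₀) = (-14229, 35190).
General solution: u = -14229 + 391t, v = 35190 - 967t for integer t.
u ≥ 0: smallest is -14229 mod 391 = 238 (at t = 37), with v = -589.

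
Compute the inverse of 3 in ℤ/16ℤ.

gcd(16, 3) = 1  (16 = 5*3 + 1, 3 = 3*1).
Back-substituting, 3*(-5) + 16*(1) = 1.
So 3*-5 ≡ 1 (mod 16), and -5 mod 16 = 11.

11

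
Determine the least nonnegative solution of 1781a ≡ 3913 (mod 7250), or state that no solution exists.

6723

gcd(7250, 1781):
  7250 = 4×1781 + 126
  1781 = 14×126 + 17
  126 = 7×17 + 7
  17 = 2×7 + 3
  7 = 2×3 + 1
  3 = 3×1
so gcd(7250, 1781) = 1.
1 divides 3913, so solutions exist.
Back-substitute for Bézout coefficients:
  1 = 7 - 2×3
  ... = 1781×(-2129) + 7250×(523)
So 1781×(-2129) ≡ 1 (mod 7250); multiply by 3913: a ≡ -8330777 (mod 7250).
Smallest nonnegative: a = -8330777 mod 7250 = 6723.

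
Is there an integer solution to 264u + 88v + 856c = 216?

yes

gcd(264, 88) = 88  (264 = 3×88).
gcd(88, 856) = 8.
8 divides 216, so integer solutions exist.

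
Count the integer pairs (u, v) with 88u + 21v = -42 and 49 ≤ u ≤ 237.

gcd(88, 21) = 1  (88 = 4*21 + 4, 21 = 5*4 + 1, 4 = 4*1).
Back-substituting, 88*(-5) + 21*(21) = 1.
Scale by -42: particular solution (210, -882); reduce u mod 21: (0, -2).
General solution: u = 0 + 21t, v = -2 - 88t for integer t.
49 ≤ 0 + 21t ≤ 237 gives t ∈ [3, 11], which is 9 values.

9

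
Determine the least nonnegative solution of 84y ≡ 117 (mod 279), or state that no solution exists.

gcd(279, 84) = 3  (279 = 3·84 + 27, 84 = 3·27 + 3, 27 = 9·3).
3 divides 117, so solutions exist.
Back-substituting, 84·(10) + 279·(-3) = 3.
So 84·(10) ≡ 3 (mod 279); multiply by 39: y ≡ 390 (mod 93).
Smallest nonnegative: y = 390 mod 93 = 18.

18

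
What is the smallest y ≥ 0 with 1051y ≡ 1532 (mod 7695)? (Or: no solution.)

287

gcd(7695, 1051) = 1  (7695 = 7·1051 + 338, 1051 = 3·338 + 37, 338 = 9·37 + 5, 37 = 7·5 + 2, 5 = 2·2 + 1, 2 = 2·1).
1 divides 1532, so solutions exist.
Back-substituting, 1051·(-3119) + 7695·(426) = 1.
So 1051·(-3119) ≡ 1 (mod 7695); multiply by 1532: y ≡ -4778308 (mod 7695).
Smallest nonnegative: y = -4778308 mod 7695 = 287.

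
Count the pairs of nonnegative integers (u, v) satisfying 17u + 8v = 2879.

gcd(17, 8):
  17 = 2*8 + 1
  8 = 8*1
so gcd(17, 8) = 1.
Back-substitute for Bézout coefficients:
  1 = 17 - 2*8
  ... = 17*(1) + 8*(-2)
Scale by 2879: one solution is (2879, -5758). Reduce u mod 8: (7, 345).
General: u = 7 + 8t, v = 345 - 17t.
u ≥ 0 ⇒ t ≥ 0; v ≥ 0 ⇒ t ≤ 20. So t ∈ [0, 20]: 21 solutions.

21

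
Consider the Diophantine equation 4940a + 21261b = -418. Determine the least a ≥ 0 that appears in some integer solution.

766

gcd(21261, 4940):
  21261 = 4·4940 + 1501
  4940 = 3·1501 + 437
  1501 = 3·437 + 190
  437 = 2·190 + 57
  190 = 3·57 + 19
  57 = 3·19
so gcd(21261, 4940) = 19.
19 divides -418, so solutions exist.
Back-substitute for Bézout coefficients:
  19 = 190 - 3·57
  ... = 4940·(-340) + 21261·(79)
Scale by -418/19 = -22: (a₀, b₀) = (7480, -1738).
General solution: a = 7480 + 1119t, b = -1738 - 260t for integer t.
a ≥ 0: smallest is 7480 mod 1119 = 766 (at t = -6), with b = -178.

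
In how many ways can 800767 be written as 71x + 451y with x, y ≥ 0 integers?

25

gcd(451, 71) = 1.
By Bézout, 71·(108) + 451·(-17) = 1.
One solution: (429, 1708).
General: x = 429 + 451t, y = 1708 - 71t.
x ≥ 0 ⇒ t ≥ 0; y ≥ 0 ⇒ t ≤ 24. So t ∈ [0, 24]: 25 solutions.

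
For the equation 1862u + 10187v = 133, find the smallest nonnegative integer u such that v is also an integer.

gcd(10187, 1862) = 1.
1 divides 133, so solutions exist.
By Bézout, 1862*(-2358) + 10187*(431) = 1.
Scale by 133/1 = 133: (u₀, v₀) = (-313614, 57323).
General solution: u = -313614 + 10187t, v = 57323 - 1862t for integer t.
u ≥ 0: smallest is -313614 mod 10187 = 2183 (at t = 31), with v = -399.

2183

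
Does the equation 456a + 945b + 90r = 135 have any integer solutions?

yes

gcd(945, 456):
  945 = 2·456 + 33
  456 = 13·33 + 27
  33 = 1·27 + 6
  27 = 4·6 + 3
  6 = 2·3
so gcd(945, 456) = 3.
gcd(3, 90) = 3.
3 divides 135, so integer solutions exist.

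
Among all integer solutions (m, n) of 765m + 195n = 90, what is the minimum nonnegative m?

7

gcd(765, 195):
  765 = 3×195 + 180
  195 = 1×180 + 15
  180 = 12×15
so gcd(765, 195) = 15.
15 divides 90, so solutions exist.
Back-substitute for Bézout coefficients:
  15 = 195 - 1×180
  ... = 765×(-1) + 195×(4)
Scale by 90/15 = 6: (m₀, n₀) = (-6, 24).
General solution: m = -6 + 13t, n = 24 - 51t for integer t.
m ≥ 0: smallest is -6 mod 13 = 7 (at t = 1), with n = -27.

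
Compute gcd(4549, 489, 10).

gcd(4549, 489) = 1  (4549 = 9·489 + 148, 489 = 3·148 + 45, 148 = 3·45 + 13, 45 = 3·13 + 6, 13 = 2·6 + 1, 6 = 6·1).
gcd(1, 10) = 1.

1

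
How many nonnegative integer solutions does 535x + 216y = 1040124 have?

9

gcd(535, 216):
  535 = 2·216 + 103
  216 = 2·103 + 10
  103 = 10·10 + 3
  10 = 3·3 + 1
  3 = 3·1
so gcd(535, 216) = 1.
Back-substitute for Bézout coefficients:
  1 = 10 - 3·3
  ... = 535·(-65) + 216·(161)
Scale by 1040124: one solution is (-67608060, 167459964). Reduce x mod 216: (156, 4429).
General: x = 156 + 216t, y = 4429 - 535t.
x ≥ 0 ⇒ t ≥ 0; y ≥ 0 ⇒ t ≤ 8. So t ∈ [0, 8]: 9 solutions.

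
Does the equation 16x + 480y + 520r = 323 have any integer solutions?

no

gcd(480, 16) = 16  (480 = 30*16).
gcd(16, 520) = 8.
8 does not divide 323 (remainder 3), so no integer solutions.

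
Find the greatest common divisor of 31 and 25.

gcd(31, 25) = 1  (31 = 1·25 + 6, 25 = 4·6 + 1, 6 = 6·1).

1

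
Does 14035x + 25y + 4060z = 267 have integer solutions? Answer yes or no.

no

gcd(14035, 25) = 5  (14035 = 561·25 + 10, 25 = 2·10 + 5, 10 = 2·5).
gcd(5, 4060) = 5.
5 does not divide 267 (remainder 2), so no integer solutions.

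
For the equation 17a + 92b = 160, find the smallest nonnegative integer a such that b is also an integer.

gcd(92, 17) = 1.
1 divides 160, so solutions exist.
By Bézout, 17×(-27) + 92×(5) = 1.
Scale by 160/1 = 160: (a₀, b₀) = (-4320, 800).
General solution: a = -4320 + 92t, b = 800 - 17t for integer t.
a ≥ 0: smallest is -4320 mod 92 = 4 (at t = 47), with b = 1.

4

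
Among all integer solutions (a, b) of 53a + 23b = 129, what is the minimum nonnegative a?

2

gcd(53, 23) = 1  (53 = 2×23 + 7, 23 = 3×7 + 2, 7 = 3×2 + 1, 2 = 2×1).
1 divides 129, so solutions exist.
Back-substituting, 53×(10) + 23×(-23) = 1.
Scale by 129/1 = 129: (a₀, b₀) = (1290, -2967).
General solution: a = 1290 + 23t, b = -2967 - 53t for integer t.
a ≥ 0: smallest is 1290 mod 23 = 2 (at t = -56), with b = 1.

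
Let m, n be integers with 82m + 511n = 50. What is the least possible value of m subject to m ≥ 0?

38

gcd(511, 82) = 1  (511 = 6×82 + 19, 82 = 4×19 + 6, 19 = 3×6 + 1, 6 = 6×1).
1 divides 50, so solutions exist.
Back-substituting, 82×(-81) + 511×(13) = 1.
Scale by 50/1 = 50: (m₀, n₀) = (-4050, 650).
General solution: m = -4050 + 511t, n = 650 - 82t for integer t.
m ≥ 0: smallest is -4050 mod 511 = 38 (at t = 8), with n = -6.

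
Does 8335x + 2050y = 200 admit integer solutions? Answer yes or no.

gcd(8335, 2050):
  8335 = 4×2050 + 135
  2050 = 15×135 + 25
  135 = 5×25 + 10
  25 = 2×10 + 5
  10 = 2×5
so gcd(8335, 2050) = 5.
5 divides 200, so integer solutions exist.

yes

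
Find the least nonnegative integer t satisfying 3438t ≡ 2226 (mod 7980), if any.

gcd(7980, 3438):
  7980 = 2*3438 + 1104
  3438 = 3*1104 + 126
  1104 = 8*126 + 96
  126 = 1*96 + 30
  96 = 3*30 + 6
  30 = 5*6
so gcd(7980, 3438) = 6.
6 divides 2226, so solutions exist.
Back-substitute for Bézout coefficients:
  6 = 96 - 3*30
  ... = 3438*(-253) + 7980*(109)
So 3438*(-253) ≡ 6 (mod 7980); multiply by 371: t ≡ -93863 (mod 1330).
Smallest nonnegative: t = -93863 mod 1330 = 567.

567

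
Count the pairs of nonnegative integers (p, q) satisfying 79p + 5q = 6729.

gcd(79, 5):
  79 = 15*5 + 4
  5 = 1*4 + 1
  4 = 4*1
so gcd(79, 5) = 1.
Back-substitute for Bézout coefficients:
  1 = 5 - 1*4
  ... = 79*(-1) + 5*(16)
Scale by 6729: one solution is (-6729, 107664). Reduce p mod 5: (1, 1330).
General: p = 1 + 5t, q = 1330 - 79t.
p ≥ 0 ⇒ t ≥ 0; q ≥ 0 ⇒ t ≤ 16. So t ∈ [0, 16]: 17 solutions.

17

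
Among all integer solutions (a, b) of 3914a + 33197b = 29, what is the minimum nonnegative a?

7150

gcd(33197, 3914) = 1.
1 divides 29, so solutions exist.
By Bézout, 3914·(2536) + 33197·(-299) = 1.
Scale by 29/1 = 29: (a₀, b₀) = (73544, -8671).
General solution: a = 73544 + 33197t, b = -8671 - 3914t for integer t.
a ≥ 0: smallest is 73544 mod 33197 = 7150 (at t = -2), with b = -843.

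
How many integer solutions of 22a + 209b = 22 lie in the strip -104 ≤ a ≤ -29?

gcd(209, 22) = 11.
By Bézout, 22*(-9) + 209*(1) = 11.
Particular solution: (1, 0).
General solution: a = 1 + 19t, b = 0 - 2t for integer t.
-104 ≤ 1 + 19t ≤ -29 gives t ∈ [-5, -2], which is 4 values.

4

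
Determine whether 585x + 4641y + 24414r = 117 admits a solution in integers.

yes

gcd(4641, 585):
  4641 = 7·585 + 546
  585 = 1·546 + 39
  546 = 14·39
so gcd(4641, 585) = 39.
gcd(39, 24414) = 39.
39 divides 117, so integer solutions exist.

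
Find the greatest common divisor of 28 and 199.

1

gcd(199, 28):
  199 = 7×28 + 3
  28 = 9×3 + 1
  3 = 3×1
so gcd(199, 28) = 1.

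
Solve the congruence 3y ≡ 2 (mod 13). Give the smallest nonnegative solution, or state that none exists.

5

gcd(13, 3) = 1  (13 = 4·3 + 1, 3 = 3·1).
1 divides 2, so solutions exist.
Back-substituting, 3·(-4) + 13·(1) = 1.
So 3·(-4) ≡ 1 (mod 13); multiply by 2: y ≡ -8 (mod 13).
Smallest nonnegative: y = -8 mod 13 = 5.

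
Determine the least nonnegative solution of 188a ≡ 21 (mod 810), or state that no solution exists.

gcd(810, 188):
  810 = 4·188 + 58
  188 = 3·58 + 14
  58 = 4·14 + 2
  14 = 7·2
so gcd(810, 188) = 2.
2 does not divide 21, so the congruence has no solution.

no solution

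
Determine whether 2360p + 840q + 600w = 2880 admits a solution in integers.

gcd(2360, 840) = 40  (2360 = 2·840 + 680, 840 = 1·680 + 160, 680 = 4·160 + 40, 160 = 4·40).
gcd(40, 600) = 40.
40 divides 2880, so integer solutions exist.

yes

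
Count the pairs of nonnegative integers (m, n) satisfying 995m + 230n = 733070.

16

gcd(995, 230):
  995 = 4·230 + 75
  230 = 3·75 + 5
  75 = 15·5
so gcd(995, 230) = 5.
Back-substitute for Bézout coefficients:
  5 = 230 - 3·75
  ... = 995·(-3) + 230·(13)
Scale by 146614: one solution is (-439842, 1905982). Reduce m mod 46: (10, 3144).
General: m = 10 + 46t, n = 3144 - 199t.
m ≥ 0 ⇒ t ≥ 0; n ≥ 0 ⇒ t ≤ 15. So t ∈ [0, 15]: 16 solutions.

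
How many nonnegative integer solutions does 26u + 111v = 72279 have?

gcd(111, 26) = 1.
By Bézout, 26*(47) + 111*(-11) = 1.
One solution: (69, 635).
General: u = 69 + 111t, v = 635 - 26t.
u ≥ 0 ⇒ t ≥ 0; v ≥ 0 ⇒ t ≤ 24. So t ∈ [0, 24]: 25 solutions.

25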